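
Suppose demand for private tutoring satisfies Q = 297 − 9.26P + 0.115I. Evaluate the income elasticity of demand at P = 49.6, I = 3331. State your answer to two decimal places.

1.74

At P = 49.6, I = 3331: Q = 220.769.
Holding P constant, ∂Q/∂I = 0.115.
η_I = (∂Q/∂I)·(I/Q) = 0.115 × (3331/220.769) = 1.74.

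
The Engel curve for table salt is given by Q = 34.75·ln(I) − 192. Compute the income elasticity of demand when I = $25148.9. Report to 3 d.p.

At I = 25148.9: Q = 160.107.
dQ/dI = 34.75/I = 0.00138177 at this income.
η = (dQ/dI)·(I/Q) = 0.00138177 × (25148.9/160.107) = 0.217.

0.217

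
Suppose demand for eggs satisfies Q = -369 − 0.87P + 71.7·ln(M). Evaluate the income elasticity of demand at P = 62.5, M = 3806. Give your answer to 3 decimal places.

At P = 62.5, M = 3806: Q = 167.744.
Holding P constant, ∂Q/∂M = 71.7/M = 0.0188387.
η_M = (∂Q/∂M)·(M/Q) = 0.0188387 × (3806/167.744) = 0.427.

0.427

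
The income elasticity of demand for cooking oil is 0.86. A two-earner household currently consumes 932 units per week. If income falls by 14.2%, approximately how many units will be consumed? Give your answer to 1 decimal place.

%ΔQ ≈ η × %ΔI = 0.86 × (-14.2%) = -12.212%.
New Q ≈ 932 × (1 − 0.12212) = 818.2.

818.2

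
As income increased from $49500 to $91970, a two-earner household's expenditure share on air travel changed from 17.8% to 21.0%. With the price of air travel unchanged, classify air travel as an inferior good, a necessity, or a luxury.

luxury

The budget share rises as income rises, so η > 1.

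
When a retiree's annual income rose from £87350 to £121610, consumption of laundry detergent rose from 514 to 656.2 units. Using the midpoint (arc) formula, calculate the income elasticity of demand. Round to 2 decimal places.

0.74

ΔQ = 656.2 − 514 = 142.2; midpoint Q̄ = (514 + 656.2)/2 = 585.1.
ΔI = 121610 − 87350 = 34260; midpoint Ī = (87350 + 121610)/2 = 104480.
η = (ΔQ/Q̄) ÷ (ΔI/Ī) = (142.2/585.1) ÷ (34260/104480) = 0.74.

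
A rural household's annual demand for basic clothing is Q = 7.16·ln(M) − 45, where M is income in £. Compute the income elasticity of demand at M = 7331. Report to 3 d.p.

At M = 7331: Q = 18.723.
dQ/dM = 7.16/M = 0.000976674 at this income.
η = (dQ/dM)·(M/Q) = 0.000976674 × (7331/18.723) = 0.382.

0.382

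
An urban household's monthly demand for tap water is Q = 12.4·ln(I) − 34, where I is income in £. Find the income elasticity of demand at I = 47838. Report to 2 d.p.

At I = 47838: Q = 99.617.
dQ/dI = 12.4/I = 0.000259208 at this income.
η = (dQ/dI)·(I/Q) = 0.000259208 × (47838/99.617) = 0.12.

0.12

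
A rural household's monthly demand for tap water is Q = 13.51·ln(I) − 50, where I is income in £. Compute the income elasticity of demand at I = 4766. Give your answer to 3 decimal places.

At I = 4766: Q = 64.420.
dQ/dI = 13.51/I = 0.00283466 at this income.
η = (dQ/dI)·(I/Q) = 0.00283466 × (4766/64.420) = 0.210.

0.210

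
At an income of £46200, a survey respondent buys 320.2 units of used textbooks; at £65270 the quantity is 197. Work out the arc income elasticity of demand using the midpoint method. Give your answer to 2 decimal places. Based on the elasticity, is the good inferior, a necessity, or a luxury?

-1.39 (inferior good)

ΔQ = 197 − 320.2 = -123.2; midpoint Q̄ = (320.2 + 197)/2 = 258.6.
ΔI = 65270 − 46200 = 19070; midpoint Ī = (46200 + 65270)/2 = 55735.
η = (ΔQ/Q̄) ÷ (ΔI/Ī) = (-123.2/258.6) ÷ (19070/55735) = -1.39.
η < 0 ⇒ inferior good.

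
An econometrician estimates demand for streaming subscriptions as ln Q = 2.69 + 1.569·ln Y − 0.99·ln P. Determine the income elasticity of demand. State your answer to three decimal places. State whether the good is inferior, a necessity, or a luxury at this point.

1.569 (luxury)

In a log-linear demand, the coefficient on ln Y is the income elasticity.
So η = 1.569.
η > 1 ⇒ luxury.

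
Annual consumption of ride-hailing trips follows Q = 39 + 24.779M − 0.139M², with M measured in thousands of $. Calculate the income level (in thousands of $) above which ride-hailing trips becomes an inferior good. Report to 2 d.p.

dQ/dM = 24.779 − 0.278M.
The good is inferior where dQ/dM < 0. Setting dQ/dM = 0 gives M = 24.779 / 0.278 = 89.13.

89.13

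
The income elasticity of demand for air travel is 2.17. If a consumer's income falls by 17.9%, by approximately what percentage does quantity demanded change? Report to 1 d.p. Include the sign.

%ΔQ ≈ η × %ΔI = 2.17 × (-17.9%) = -38.8%.

-38.8%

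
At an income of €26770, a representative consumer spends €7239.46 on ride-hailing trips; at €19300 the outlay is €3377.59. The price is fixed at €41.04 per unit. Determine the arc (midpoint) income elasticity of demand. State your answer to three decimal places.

With a constant price, Q₁ = 7239.46/41.04 = 176.400 and Q₂ = 3377.59/41.04 = 82.300 (equivalently, work directly with expenditure since P cancels).
Midpoint %ΔQ = (3377.59 − 7239.46)/5308.53 = -0.72748; midpoint %ΔI = (19300 − 26770)/23035 = -0.32429.
η = -0.72748 / -0.32429 = 2.243.

2.243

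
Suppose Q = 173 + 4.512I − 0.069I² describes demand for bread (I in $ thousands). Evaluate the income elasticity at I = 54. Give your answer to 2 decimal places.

At I = 54: Q = 215.4440.
dQ/dI = 4.512 − 0.138I = -2.94000.
η = (dQ/dI)·(I/Q) = -2.94000 × (54/215.4440) = -0.74.

-0.74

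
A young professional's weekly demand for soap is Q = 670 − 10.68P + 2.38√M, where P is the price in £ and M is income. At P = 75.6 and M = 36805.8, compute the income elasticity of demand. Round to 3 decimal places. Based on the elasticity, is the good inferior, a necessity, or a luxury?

0.715 (necessity)

At P = 75.6, M = 36805.8: Q = 319.191.
Holding P constant, ∂Q/∂M = 2.38/(2√M) = 0.00620282.
η_M = (∂Q/∂M)·(M/Q) = 0.00620282 × (36805.8/319.191) = 0.715.
Since 0 < η < 1, this is a necessity.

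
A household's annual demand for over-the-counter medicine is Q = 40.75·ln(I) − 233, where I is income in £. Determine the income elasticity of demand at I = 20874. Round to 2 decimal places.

0.24

At I = 20874: Q = 172.310.
dQ/dI = 40.75/I = 0.00195219 at this income.
η = (dQ/dI)·(I/Q) = 0.00195219 × (20874/172.310) = 0.24.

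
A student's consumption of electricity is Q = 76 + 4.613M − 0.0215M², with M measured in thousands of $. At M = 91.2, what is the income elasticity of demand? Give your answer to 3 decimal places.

0.198

At M = 91.2: Q = 317.8806.
dQ/dM = 4.613 − 0.043M = 0.69140.
η = (dQ/dM)·(M/Q) = 0.69140 × (91.2/317.8806) = 0.198.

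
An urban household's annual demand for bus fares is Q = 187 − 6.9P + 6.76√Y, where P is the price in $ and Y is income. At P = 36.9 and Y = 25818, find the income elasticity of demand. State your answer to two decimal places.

0.53

At P = 36.9, Y = 25818: Q = 1018.585.
Holding P constant, ∂Q/∂Y = 6.76/(2√Y) = 0.0210356.
η_Y = (∂Q/∂Y)·(Y/Q) = 0.0210356 × (25818/1018.585) = 0.53.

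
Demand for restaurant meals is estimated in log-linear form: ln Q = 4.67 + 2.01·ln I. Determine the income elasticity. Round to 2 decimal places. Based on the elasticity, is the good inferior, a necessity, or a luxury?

2.01 (luxury)

In a log-linear demand, the coefficient on ln I is the income elasticity.
So η = 2.01.
η > 1 ⇒ luxury.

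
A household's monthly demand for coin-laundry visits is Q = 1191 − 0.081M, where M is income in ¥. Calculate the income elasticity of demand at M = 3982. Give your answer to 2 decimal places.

At M = 3982: Q = 868.458.
dQ/dM = −0.081.
η = (dQ/dM)·(M/Q) = -0.081 × (3982/868.458) = -0.37.

-0.37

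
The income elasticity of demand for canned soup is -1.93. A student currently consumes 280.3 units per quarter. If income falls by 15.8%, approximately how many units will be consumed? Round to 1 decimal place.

%ΔQ ≈ η × %ΔI = -1.93 × (-15.8%) = 30.494%.
New Q ≈ 280.3 × (1 + 0.30494) = 365.8.

365.8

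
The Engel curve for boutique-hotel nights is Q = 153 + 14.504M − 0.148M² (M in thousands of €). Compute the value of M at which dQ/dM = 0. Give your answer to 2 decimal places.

dQ/dM = 14.504 − 0.296M.
The good is inferior where dQ/dM < 0. Setting dQ/dM = 0 gives M = 14.504 / 0.296 = 49.00.

49.00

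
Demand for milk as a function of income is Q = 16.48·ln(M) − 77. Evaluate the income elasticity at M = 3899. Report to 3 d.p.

0.278

At M = 3899: Q = 59.264.
dQ/dM = 16.48/M = 0.00422672 at this income.
η = (dQ/dM)·(M/Q) = 0.00422672 × (3899/59.264) = 0.278.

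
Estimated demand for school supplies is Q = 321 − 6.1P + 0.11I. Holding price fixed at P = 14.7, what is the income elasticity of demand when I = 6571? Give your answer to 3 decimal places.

At P = 14.7, I = 6571: Q = 954.140.
Holding P constant, ∂Q/∂I = 0.11.
η_I = (∂Q/∂I)·(I/Q) = 0.11 × (6571/954.140) = 0.758.

0.758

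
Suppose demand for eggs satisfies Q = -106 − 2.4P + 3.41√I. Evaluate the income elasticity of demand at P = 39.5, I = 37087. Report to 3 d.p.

At P = 39.5, I = 37087: Q = 455.897.
Holding P constant, ∂Q/∂I = 3.41/(2√I) = 0.00885347.
η_I = (∂Q/∂I)·(I/Q) = 0.00885347 × (37087/455.897) = 0.720.

0.720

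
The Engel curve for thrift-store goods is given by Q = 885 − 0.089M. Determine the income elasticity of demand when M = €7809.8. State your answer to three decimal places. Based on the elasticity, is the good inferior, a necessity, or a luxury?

-3.660 (inferior good)

At M = 7809.8: Q = 189.928.
dQ/dM = −0.089.
η = (dQ/dM)·(M/Q) = -0.089 × (7809.8/189.928) = -3.660.
Since η < 0, the good is an inferior good.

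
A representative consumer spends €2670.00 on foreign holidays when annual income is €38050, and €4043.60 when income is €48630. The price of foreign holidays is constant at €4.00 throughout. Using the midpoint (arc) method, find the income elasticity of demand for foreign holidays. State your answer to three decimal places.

With a constant price, Q₁ = 2670.00/4.00 = 667.500 and Q₂ = 4043.60/4.00 = 1010.900 (equivalently, work directly with expenditure since P cancels).
Midpoint %ΔQ = (4043.60 − 2670.00)/3356.80 = 0.40920; midpoint %ΔI = (48630 − 38050)/43340 = 0.24412.
η = 0.40920 / 0.24412 = 1.676.

1.676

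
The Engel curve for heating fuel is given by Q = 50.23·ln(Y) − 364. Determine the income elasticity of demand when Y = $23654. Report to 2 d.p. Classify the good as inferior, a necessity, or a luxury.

At Y = 23654: Q = 141.881.
dQ/dY = 50.23/Y = 0.00212353 at this income.
η = (dQ/dY)·(Y/Q) = 0.00212353 × (23654/141.881) = 0.35.
Since 0 < η < 1, the good is a necessity.

0.35 (necessity)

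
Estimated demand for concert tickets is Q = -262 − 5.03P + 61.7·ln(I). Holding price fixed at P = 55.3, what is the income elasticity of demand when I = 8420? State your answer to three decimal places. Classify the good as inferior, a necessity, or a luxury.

At P = 55.3, I = 8420: Q = 17.508.
Holding P constant, ∂Q/∂I = 61.7/I = 0.00732779.
η_I = (∂Q/∂I)·(I/Q) = 0.00732779 × (8420/17.508) = 3.524.
Since η > 1, this is a luxury.

3.524 (luxury)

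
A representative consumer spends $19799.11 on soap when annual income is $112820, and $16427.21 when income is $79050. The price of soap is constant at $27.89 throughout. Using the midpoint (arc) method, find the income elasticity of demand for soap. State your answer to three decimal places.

0.529

With a constant price, Q₁ = 19799.11/27.89 = 709.900 and Q₂ = 16427.21/27.89 = 589.000 (equivalently, work directly with expenditure since P cancels).
Midpoint %ΔQ = (16427.21 − 19799.11)/18113.16 = -0.18616; midpoint %ΔI = (79050 − 112820)/95935 = -0.35201.
η = -0.18616 / -0.35201 = 0.529.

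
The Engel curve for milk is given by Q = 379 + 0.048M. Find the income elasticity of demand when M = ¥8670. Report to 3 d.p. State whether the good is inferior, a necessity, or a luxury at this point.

0.523 (necessity)

At M = 8670: Q = 795.160.
dQ/dM = 0.048.
η = (dQ/dM)·(M/Q) = 0.048 × (8670/795.160) = 0.523.
Since 0 < η < 1, the good is a necessity.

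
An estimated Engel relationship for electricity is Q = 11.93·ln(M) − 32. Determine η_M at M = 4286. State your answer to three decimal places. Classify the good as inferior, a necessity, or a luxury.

0.176 (necessity)

At M = 4286: Q = 67.772.
dQ/dM = 11.93/M = 0.00278348 at this income.
η = (dQ/dM)·(M/Q) = 0.00278348 × (4286/67.772) = 0.176.
Since 0 < η < 1, the good is a necessity.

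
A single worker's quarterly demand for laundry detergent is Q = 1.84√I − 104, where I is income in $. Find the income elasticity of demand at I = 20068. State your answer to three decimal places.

0.832

At I = 20068: Q = 156.657.
dQ/dI = 1.84/(2√I) = 0.00649435 at this income.
η = (dQ/dI)·(I/Q) = 0.00649435 × (20068/156.657) = 0.832.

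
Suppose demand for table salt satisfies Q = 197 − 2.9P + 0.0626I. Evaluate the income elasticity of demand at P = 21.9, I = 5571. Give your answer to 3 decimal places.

At P = 21.9, I = 5571: Q = 482.235.
Holding P constant, ∂Q/∂I = 0.0626.
η_I = (∂Q/∂I)·(I/Q) = 0.0626 × (5571/482.235) = 0.723.

0.723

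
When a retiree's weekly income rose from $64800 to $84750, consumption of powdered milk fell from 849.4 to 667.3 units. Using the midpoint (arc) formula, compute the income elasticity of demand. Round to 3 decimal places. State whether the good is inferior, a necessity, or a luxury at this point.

ΔQ = 667.3 − 849.4 = -182.1; midpoint Q̄ = (849.4 + 667.3)/2 = 758.35.
ΔI = 84750 − 64800 = 19950; midpoint Ī = (64800 + 84750)/2 = 74775.
η = (ΔQ/Q̄) ÷ (ΔI/Ī) = (-182.1/758.35) ÷ (19950/74775) = -0.900.
η < 0 ⇒ inferior good.

-0.900 (inferior good)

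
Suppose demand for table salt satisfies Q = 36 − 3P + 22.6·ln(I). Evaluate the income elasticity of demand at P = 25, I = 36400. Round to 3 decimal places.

0.114

At P = 25, I = 36400: Q = 198.353.
Holding P constant, ∂Q/∂I = 22.6/I = 0.000620879.
η_I = (∂Q/∂I)·(I/Q) = 0.000620879 × (36400/198.353) = 0.114.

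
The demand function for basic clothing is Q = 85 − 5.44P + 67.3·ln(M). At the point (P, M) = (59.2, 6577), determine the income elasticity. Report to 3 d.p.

At P = 59.2, M = 6577: Q = 354.609.
Holding P constant, ∂Q/∂M = 67.3/M = 0.0102326.
η_M = (∂Q/∂M)·(M/Q) = 0.0102326 × (6577/354.609) = 0.190.

0.190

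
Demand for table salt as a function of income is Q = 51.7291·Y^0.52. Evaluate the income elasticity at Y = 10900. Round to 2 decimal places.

For Q = A·Y^β the income elasticity is constant and equal to β.
Here β = 0.52, so η = 0.52.

0.52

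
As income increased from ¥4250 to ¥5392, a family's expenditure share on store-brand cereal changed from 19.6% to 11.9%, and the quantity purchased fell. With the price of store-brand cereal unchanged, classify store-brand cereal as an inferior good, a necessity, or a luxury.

inferior good

Quantity demanded falls as income rises, so η < 0.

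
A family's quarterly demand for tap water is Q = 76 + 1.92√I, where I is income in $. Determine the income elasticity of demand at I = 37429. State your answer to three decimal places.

At I = 37429: Q = 447.454.
dQ/dI = 1.92/(2√I) = 0.00496212 at this income.
η = (dQ/dI)·(I/Q) = 0.00496212 × (37429/447.454) = 0.415.

0.415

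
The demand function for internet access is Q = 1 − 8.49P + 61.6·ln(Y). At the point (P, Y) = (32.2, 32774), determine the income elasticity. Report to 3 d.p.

At P = 32.2, Y = 32774: Q = 368.101.
Holding P constant, ∂Q/∂Y = 61.6/Y = 0.00187954.
η_Y = (∂Q/∂Y)·(Y/Q) = 0.00187954 × (32774/368.101) = 0.167.

0.167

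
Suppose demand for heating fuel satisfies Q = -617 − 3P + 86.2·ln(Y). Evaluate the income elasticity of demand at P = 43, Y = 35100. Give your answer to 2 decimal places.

At P = 43, Y = 35100: Q = 156.165.
Holding P constant, ∂Q/∂Y = 86.2/Y = 0.00245584.
η_Y = (∂Q/∂Y)·(Y/Q) = 0.00245584 × (35100/156.165) = 0.55.

0.55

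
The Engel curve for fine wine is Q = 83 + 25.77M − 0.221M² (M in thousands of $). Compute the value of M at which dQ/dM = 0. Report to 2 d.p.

dQ/dM = 25.77 − 0.442M.
The good is inferior where dQ/dM < 0. Setting dQ/dM = 0 gives M = 25.77 / 0.442 = 58.30.

58.30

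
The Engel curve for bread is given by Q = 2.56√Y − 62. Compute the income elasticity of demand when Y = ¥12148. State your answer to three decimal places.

At Y = 12148: Q = 220.158.
dQ/dY = 2.56/(2√Y) = 0.0116134 at this income.
η = (dQ/dY)·(Y/Q) = 0.0116134 × (12148/220.158) = 0.641.

0.641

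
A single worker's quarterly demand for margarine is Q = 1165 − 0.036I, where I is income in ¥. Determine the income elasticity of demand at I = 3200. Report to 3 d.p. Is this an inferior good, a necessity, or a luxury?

At I = 3200: Q = 1049.800.
dQ/dI = −0.036.
η = (dQ/dI)·(I/Q) = -0.036 × (3200/1049.800) = -0.110.
Since η < 0, the good is an inferior good.

-0.110 (inferior good)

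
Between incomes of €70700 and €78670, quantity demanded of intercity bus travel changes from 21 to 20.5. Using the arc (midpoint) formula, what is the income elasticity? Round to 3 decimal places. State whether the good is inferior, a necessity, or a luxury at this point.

-0.226 (inferior good)

ΔQ = 20.5 − 21 = -0.5; midpoint Q̄ = (21 + 20.5)/2 = 20.75.
ΔI = 78670 − 70700 = 7970; midpoint Ī = (70700 + 78670)/2 = 74685.
η = (ΔQ/Q̄) ÷ (ΔI/Ī) = (-0.5/20.75) ÷ (7970/74685) = -0.226.
η < 0 ⇒ inferior good.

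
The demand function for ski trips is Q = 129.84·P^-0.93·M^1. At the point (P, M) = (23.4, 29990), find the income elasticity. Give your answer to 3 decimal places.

For a multiplicative demand Q = A·P^α·M^β, the income elasticity is β everywhere.
Here β = 1, so η = 1.000.

1.000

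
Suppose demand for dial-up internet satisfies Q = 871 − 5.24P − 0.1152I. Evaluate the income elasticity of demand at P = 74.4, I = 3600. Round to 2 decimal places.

At P = 74.4, I = 3600: Q = 66.424.
Holding P constant, ∂Q/∂I = −0.1152.
η_I = (∂Q/∂I)·(I/Q) = -0.1152 × (3600/66.424) = -6.24.

-6.24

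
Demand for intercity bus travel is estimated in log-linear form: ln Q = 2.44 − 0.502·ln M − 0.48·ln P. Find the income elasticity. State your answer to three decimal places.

-0.502

In a log-linear demand, the coefficient on ln M is the income elasticity.
So η = -0.502.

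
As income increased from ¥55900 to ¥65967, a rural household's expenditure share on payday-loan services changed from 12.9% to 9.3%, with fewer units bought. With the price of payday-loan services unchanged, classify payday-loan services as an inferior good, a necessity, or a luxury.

inferior good

Quantity demanded falls as income rises, so η < 0.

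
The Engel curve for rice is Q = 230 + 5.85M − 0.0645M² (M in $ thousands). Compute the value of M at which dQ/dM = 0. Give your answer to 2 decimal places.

dQ/dM = 5.85 − 0.129M.
The good is inferior where dQ/dM < 0. Setting dQ/dM = 0 gives M = 5.85 / 0.129 = 45.35.

45.35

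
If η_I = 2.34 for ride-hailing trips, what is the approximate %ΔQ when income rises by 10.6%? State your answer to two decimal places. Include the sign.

%ΔQ ≈ η × %ΔI = 2.34 × 10.6% = 24.80%.

24.80%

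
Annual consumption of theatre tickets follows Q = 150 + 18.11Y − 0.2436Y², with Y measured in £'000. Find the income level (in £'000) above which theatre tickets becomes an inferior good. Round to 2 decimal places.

37.17

dQ/dY = 18.11 − 0.4872Y.
The good is inferior where dQ/dY < 0. Setting dQ/dY = 0 gives Y = 18.11 / 0.4872 = 37.17.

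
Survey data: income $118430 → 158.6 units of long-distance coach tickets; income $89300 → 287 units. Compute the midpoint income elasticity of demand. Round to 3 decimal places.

ΔQ = 287 − 158.6 = 128.4; midpoint Q̄ = (158.6 + 287)/2 = 222.8.
ΔI = 89300 − 118430 = -29130; midpoint Ī = (118430 + 89300)/2 = 103865.
η = (ΔQ/Q̄) ÷ (ΔI/Ī) = (128.4/222.8) ÷ (-29130/103865) = -2.055.

-2.055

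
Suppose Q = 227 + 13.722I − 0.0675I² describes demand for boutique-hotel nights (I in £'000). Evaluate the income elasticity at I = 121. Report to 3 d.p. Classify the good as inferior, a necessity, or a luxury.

-0.352 (inferior good)

At I = 121: Q = 899.0945.
dQ/dI = 13.722 − 0.135I = -2.61300.
η = (dQ/dI)·(I/Q) = -2.61300 × (121/899.0945) = -0.352.
η < 0 ⇒ inferior good.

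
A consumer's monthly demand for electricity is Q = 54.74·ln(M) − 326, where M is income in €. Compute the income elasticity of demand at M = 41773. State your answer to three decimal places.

0.213

At M = 41773: Q = 256.434.
dQ/dM = 54.74/M = 0.00131042 at this income.
η = (dQ/dM)·(M/Q) = 0.00131042 × (41773/256.434) = 0.213.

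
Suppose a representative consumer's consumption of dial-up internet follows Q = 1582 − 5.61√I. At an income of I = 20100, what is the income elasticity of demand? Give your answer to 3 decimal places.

At I = 20100: Q = 786.645.
dQ/dI = -5.61/(2√I) = -0.0197849 at this income.
η = (dQ/dI)·(I/Q) = -0.0197849 × (20100/786.645) = -0.506.

-0.506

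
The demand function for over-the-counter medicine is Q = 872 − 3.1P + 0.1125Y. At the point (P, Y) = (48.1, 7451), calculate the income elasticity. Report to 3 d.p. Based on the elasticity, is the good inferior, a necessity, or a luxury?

0.537 (necessity)

At P = 48.1, Y = 7451: Q = 1561.128.
Holding P constant, ∂Q/∂Y = 0.1125.
η_Y = (∂Q/∂Y)·(Y/Q) = 0.1125 × (7451/1561.128) = 0.537.
Since 0 < η < 1, this is a necessity.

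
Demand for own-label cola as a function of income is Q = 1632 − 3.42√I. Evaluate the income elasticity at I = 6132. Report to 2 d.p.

At I = 6132: Q = 1364.190.
dQ/dI = -3.42/(2√I) = -0.0218371 at this income.
η = (dQ/dI)·(I/Q) = -0.0218371 × (6132/1364.190) = -0.10.

-0.10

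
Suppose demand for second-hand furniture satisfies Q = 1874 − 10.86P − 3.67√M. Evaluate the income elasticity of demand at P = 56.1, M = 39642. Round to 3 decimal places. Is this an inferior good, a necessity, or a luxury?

At P = 56.1, M = 39642: Q = 534.046.
Holding P constant, ∂Q/∂M = -3.67/(2√M) = -0.00921634.
η_M = (∂Q/∂M)·(M/Q) = -0.00921634 × (39642/534.046) = -0.684.
Since η < 0, this is an inferior good.

-0.684 (inferior good)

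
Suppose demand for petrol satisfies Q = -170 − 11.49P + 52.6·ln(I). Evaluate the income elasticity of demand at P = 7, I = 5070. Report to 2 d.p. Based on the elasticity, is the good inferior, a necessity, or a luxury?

0.27 (necessity)

At P = 7, I = 5070: Q = 198.306.
Holding P constant, ∂Q/∂I = 52.6/I = 0.0103748.
η_I = (∂Q/∂I)·(I/Q) = 0.0103748 × (5070/198.306) = 0.27.
Since 0 < η < 1, this is a necessity.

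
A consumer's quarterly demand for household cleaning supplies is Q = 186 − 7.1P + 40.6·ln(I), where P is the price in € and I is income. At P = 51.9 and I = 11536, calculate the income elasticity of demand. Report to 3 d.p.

0.206

At P = 51.9, I = 11536: Q = 197.251.
Holding P constant, ∂Q/∂I = 40.6/I = 0.00351942.
η_I = (∂Q/∂I)·(I/Q) = 0.00351942 × (11536/197.251) = 0.206.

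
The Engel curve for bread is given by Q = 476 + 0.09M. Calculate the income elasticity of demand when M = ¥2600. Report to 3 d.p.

At M = 2600: Q = 710.000.
dQ/dM = 0.09.
η = (dQ/dM)·(M/Q) = 0.09 × (2600/710.000) = 0.330.

0.330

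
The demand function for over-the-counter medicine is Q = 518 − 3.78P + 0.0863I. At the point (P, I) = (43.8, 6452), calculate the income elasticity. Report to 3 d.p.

At P = 43.8, I = 6452: Q = 909.244.
Holding P constant, ∂Q/∂I = 0.0863.
η_I = (∂Q/∂I)·(I/Q) = 0.0863 × (6452/909.244) = 0.612.

0.612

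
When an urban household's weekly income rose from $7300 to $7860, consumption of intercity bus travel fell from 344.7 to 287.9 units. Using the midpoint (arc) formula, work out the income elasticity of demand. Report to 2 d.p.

ΔQ = 287.9 − 344.7 = -56.8; midpoint Q̄ = (344.7 + 287.9)/2 = 316.3.
ΔI = 7860 − 7300 = 560; midpoint Ī = (7300 + 7860)/2 = 7580.
η = (ΔQ/Q̄) ÷ (ΔI/Ī) = (-56.8/316.3) ÷ (560/7580) = -2.43.

-2.43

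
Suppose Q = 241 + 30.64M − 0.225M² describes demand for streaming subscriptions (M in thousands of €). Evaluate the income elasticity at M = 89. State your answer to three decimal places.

At M = 89: Q = 1185.7350.
dQ/dM = 30.64 − 0.45M = -9.41000.
η = (dQ/dM)·(M/Q) = -9.41000 × (89/1185.7350) = -0.706.

-0.706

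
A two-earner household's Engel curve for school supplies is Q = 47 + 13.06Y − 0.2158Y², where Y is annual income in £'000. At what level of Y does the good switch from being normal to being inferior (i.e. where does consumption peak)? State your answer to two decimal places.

30.26

dQ/dY = 13.06 − 0.4316Y.
The good is inferior where dQ/dY < 0. Setting dQ/dY = 0 gives Y = 13.06 / 0.4316 = 30.26.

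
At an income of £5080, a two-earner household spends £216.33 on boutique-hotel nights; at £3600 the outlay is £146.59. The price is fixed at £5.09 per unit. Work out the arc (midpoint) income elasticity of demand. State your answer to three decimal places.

1.127

With a constant price, Q₁ = 216.33/5.09 = 42.501 and Q₂ = 146.59/5.09 = 28.800 (equivalently, work directly with expenditure since P cancels).
Midpoint %ΔQ = (146.59 − 216.33)/181.46 = -0.38433; midpoint %ΔI = (3600 − 5080)/4340 = -0.34101.
η = -0.38433 / -0.34101 = 1.127.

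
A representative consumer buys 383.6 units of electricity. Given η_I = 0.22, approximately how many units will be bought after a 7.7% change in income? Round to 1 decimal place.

%ΔQ ≈ η × %ΔI = 0.22 × 7.7% = 1.694%.
New Q ≈ 383.6 × (1 + 0.01694) = 390.1.

390.1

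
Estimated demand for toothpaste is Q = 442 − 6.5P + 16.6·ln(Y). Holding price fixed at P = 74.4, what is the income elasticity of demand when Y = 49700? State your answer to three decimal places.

0.120

At P = 74.4, Y = 49700: Q = 137.908.
Holding P constant, ∂Q/∂Y = 16.6/Y = 0.000334004.
η_Y = (∂Q/∂Y)·(Y/Q) = 0.000334004 × (49700/137.908) = 0.120.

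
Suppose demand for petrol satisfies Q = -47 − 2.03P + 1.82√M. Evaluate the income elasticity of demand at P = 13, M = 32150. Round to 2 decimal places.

0.65

At P = 13, M = 32150: Q = 252.944.
Holding P constant, ∂Q/∂M = 1.82/(2√M) = 0.00507517.
η_M = (∂Q/∂M)·(M/Q) = 0.00507517 × (32150/252.944) = 0.65.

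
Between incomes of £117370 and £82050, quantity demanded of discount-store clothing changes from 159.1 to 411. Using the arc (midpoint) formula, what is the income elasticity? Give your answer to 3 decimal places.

ΔQ = 411 − 159.1 = 251.9; midpoint Q̄ = (159.1 + 411)/2 = 285.05.
ΔI = 82050 − 117370 = -35320; midpoint Ī = (117370 + 82050)/2 = 99710.
η = (ΔQ/Q̄) ÷ (ΔI/Ī) = (251.9/285.05) ÷ (-35320/99710) = -2.495.

-2.495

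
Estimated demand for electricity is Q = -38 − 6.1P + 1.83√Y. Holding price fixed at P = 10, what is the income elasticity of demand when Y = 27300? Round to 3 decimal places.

0.743

At P = 10, Y = 27300: Q = 203.366.
Holding P constant, ∂Q/∂Y = 1.83/(2√Y) = 0.00553783.
η_Y = (∂Q/∂Y)·(Y/Q) = 0.00553783 × (27300/203.366) = 0.743.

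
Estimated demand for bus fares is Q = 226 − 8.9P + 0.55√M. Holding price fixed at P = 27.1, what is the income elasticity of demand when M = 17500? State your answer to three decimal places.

At P = 27.1, M = 17500: Q = 57.568.
Holding P constant, ∂Q/∂M = 0.55/(2√M) = 0.0020788.
η_M = (∂Q/∂M)·(M/Q) = 0.0020788 × (17500/57.568) = 0.632.

0.632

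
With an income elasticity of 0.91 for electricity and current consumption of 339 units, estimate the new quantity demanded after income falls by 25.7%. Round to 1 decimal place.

%ΔQ ≈ η × %ΔI = 0.91 × (-25.7%) = -23.387%.
New Q ≈ 339 × (1 − 0.23387) = 259.7.

259.7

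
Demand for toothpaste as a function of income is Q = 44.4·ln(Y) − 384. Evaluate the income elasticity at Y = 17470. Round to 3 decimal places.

0.893

At Y = 17470: Q = 49.710.
dQ/dY = 44.4/Y = 0.0025415 at this income.
η = (dQ/dY)·(Y/Q) = 0.0025415 × (17470/49.710) = 0.893.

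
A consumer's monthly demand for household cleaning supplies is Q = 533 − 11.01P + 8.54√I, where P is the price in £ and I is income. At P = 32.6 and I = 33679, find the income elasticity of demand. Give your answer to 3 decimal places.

0.450

At P = 32.6, I = 33679: Q = 1741.321.
Holding P constant, ∂Q/∂I = 8.54/(2√I) = 0.0232674.
η_I = (∂Q/∂I)·(I/Q) = 0.0232674 × (33679/1741.321) = 0.450.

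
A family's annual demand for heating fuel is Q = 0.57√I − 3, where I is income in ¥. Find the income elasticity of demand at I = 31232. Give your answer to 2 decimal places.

At I = 31232: Q = 97.734.
dQ/dI = 0.57/(2√I) = 0.00161267 at this income.
η = (dQ/dI)·(I/Q) = 0.00161267 × (31232/97.734) = 0.52.

0.52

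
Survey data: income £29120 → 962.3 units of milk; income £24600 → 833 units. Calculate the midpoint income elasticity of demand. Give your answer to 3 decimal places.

0.856

ΔQ = 833 − 962.3 = -129.3; midpoint Q̄ = (962.3 + 833)/2 = 897.65.
ΔI = 24600 − 29120 = -4520; midpoint Ī = (29120 + 24600)/2 = 26860.
η = (ΔQ/Q̄) ÷ (ΔI/Ī) = (-129.3/897.65) ÷ (-4520/26860) = 0.856.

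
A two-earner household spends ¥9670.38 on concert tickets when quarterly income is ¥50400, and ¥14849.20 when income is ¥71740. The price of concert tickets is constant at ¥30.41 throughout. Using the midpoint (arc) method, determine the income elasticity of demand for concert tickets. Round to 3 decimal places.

With a constant price, Q₁ = 9670.38/30.41 = 318.000 and Q₂ = 14849.20/30.41 = 488.300 (equivalently, work directly with expenditure since P cancels).
Midpoint %ΔQ = (14849.20 − 9670.38)/12259.79 = 0.42242; midpoint %ΔI = (71740 − 50400)/61070 = 0.34944.
η = 0.42242 / 0.34944 = 1.209.

1.209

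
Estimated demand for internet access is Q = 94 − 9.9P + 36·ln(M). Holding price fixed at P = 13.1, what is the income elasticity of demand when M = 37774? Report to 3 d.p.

0.105

At P = 13.1, M = 37774: Q = 343.728.
Holding P constant, ∂Q/∂M = 36/M = 0.000953036.
η_M = (∂Q/∂M)·(M/Q) = 0.000953036 × (37774/343.728) = 0.105.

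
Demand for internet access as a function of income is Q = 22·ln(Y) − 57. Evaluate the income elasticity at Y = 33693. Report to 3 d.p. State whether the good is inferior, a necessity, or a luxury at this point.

0.128 (necessity)

At Y = 33693: Q = 172.351.
dQ/dY = 22/Y = 0.000652955 at this income.
η = (dQ/dY)·(Y/Q) = 0.000652955 × (33693/172.351) = 0.128.
Since 0 < η < 1, the good is a necessity.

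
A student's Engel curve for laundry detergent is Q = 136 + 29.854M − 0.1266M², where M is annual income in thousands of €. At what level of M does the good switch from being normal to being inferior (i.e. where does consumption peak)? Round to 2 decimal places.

117.91

dQ/dM = 29.854 − 0.2532M.
The good is inferior where dQ/dM < 0. Setting dQ/dM = 0 gives M = 29.854 / 0.2532 = 117.91.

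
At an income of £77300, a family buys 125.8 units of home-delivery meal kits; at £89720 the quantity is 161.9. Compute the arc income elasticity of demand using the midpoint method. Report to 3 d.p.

1.687

ΔQ = 161.9 − 125.8 = 36.1; midpoint Q̄ = (125.8 + 161.9)/2 = 143.85.
ΔI = 89720 − 77300 = 12420; midpoint Ī = (77300 + 89720)/2 = 83510.
η = (ΔQ/Q̄) ÷ (ΔI/Ī) = (36.1/143.85) ÷ (12420/83510) = 1.687.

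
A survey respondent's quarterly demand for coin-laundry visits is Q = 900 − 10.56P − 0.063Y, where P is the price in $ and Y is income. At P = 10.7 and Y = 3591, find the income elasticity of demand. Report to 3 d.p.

-0.403

At P = 10.7, Y = 3591: Q = 560.775.
Holding P constant, ∂Q/∂Y = −0.063.
η_Y = (∂Q/∂Y)·(Y/Q) = -0.063 × (3591/560.775) = -0.403.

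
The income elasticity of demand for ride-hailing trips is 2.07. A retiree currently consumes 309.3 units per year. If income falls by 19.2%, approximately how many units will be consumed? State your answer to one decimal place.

186.4

%ΔQ ≈ η × %ΔI = 2.07 × (-19.2%) = -39.744%.
New Q ≈ 309.3 × (1 − 0.39744) = 186.4.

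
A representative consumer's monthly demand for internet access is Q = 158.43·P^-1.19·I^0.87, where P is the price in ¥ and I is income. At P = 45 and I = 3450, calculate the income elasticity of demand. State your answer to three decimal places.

0.870

For a multiplicative demand Q = A·P^α·I^β, the income elasticity is β everywhere.
Here β = 0.87, so η = 0.870.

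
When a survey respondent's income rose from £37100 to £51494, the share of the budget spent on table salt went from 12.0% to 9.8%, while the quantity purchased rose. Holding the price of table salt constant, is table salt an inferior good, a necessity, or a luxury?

necessity

Quantity rises but the budget share falls as income rises, so 0 < η < 1.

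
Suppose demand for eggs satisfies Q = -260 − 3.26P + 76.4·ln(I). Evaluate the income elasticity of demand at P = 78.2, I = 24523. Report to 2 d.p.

At P = 78.2, I = 24523: Q = 257.271.
Holding P constant, ∂Q/∂I = 76.4/I = 0.00311544.
η_I = (∂Q/∂I)·(I/Q) = 0.00311544 × (24523/257.271) = 0.30.

0.30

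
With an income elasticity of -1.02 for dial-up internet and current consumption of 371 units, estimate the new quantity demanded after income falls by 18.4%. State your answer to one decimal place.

%ΔQ ≈ η × %ΔI = -1.02 × (-18.4%) = 18.768%.
New Q ≈ 371 × (1 + 0.18768) = 440.6.

440.6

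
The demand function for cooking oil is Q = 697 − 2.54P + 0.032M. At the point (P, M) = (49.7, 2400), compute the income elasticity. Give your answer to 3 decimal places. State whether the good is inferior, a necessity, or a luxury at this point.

0.119 (necessity)

At P = 49.7, M = 2400: Q = 647.562.
Holding P constant, ∂Q/∂M = 0.032.
η_M = (∂Q/∂M)·(M/Q) = 0.032 × (2400/647.562) = 0.119.
Since 0 < η < 1, this is a necessity.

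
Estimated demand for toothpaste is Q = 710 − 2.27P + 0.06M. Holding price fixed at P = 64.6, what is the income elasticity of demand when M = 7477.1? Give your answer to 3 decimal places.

0.443

At P = 64.6, M = 7477.1: Q = 1011.984.
Holding P constant, ∂Q/∂M = 0.06.
η_M = (∂Q/∂M)·(M/Q) = 0.06 × (7477.1/1011.984) = 0.443.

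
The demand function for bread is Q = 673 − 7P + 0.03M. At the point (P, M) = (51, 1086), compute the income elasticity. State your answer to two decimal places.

0.09

At P = 51, M = 1086: Q = 348.580.
Holding P constant, ∂Q/∂M = 0.03.
η_M = (∂Q/∂M)·(M/Q) = 0.03 × (1086/348.580) = 0.09.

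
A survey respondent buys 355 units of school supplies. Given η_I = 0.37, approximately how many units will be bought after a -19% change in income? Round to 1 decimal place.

%ΔQ ≈ η × %ΔI = 0.37 × (-19%) = -7.03%.
New Q ≈ 355 × (1 − 0.0703) = 330.0.

330.0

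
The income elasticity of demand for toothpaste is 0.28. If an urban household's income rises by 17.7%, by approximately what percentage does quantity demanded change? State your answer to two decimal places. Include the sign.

4.96%

%ΔQ ≈ η × %ΔI = 0.28 × 17.7% = 4.96%.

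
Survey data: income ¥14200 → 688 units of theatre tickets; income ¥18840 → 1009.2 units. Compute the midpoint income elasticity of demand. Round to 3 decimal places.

ΔQ = 1009.2 − 688 = 321.2; midpoint Q̄ = (688 + 1009.2)/2 = 848.6.
ΔI = 18840 − 14200 = 4640; midpoint Ī = (14200 + 18840)/2 = 16520.
η = (ΔQ/Q̄) ÷ (ΔI/Ī) = (321.2/848.6) ÷ (4640/16520) = 1.348.

1.348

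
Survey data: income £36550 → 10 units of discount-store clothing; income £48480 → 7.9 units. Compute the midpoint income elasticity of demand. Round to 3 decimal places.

ΔQ = 7.9 − 10 = -2.1; midpoint Q̄ = (10 + 7.9)/2 = 8.95.
ΔI = 48480 − 36550 = 11930; midpoint Ī = (36550 + 48480)/2 = 42515.
η = (ΔQ/Q̄) ÷ (ΔI/Ī) = (-2.1/8.95) ÷ (11930/42515) = -0.836.

-0.836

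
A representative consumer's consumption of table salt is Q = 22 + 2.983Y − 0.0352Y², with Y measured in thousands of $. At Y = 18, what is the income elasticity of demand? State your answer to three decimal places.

0.480

At Y = 18: Q = 64.2892.
dQ/dY = 2.983 − 0.0704Y = 1.71580.
η = (dQ/dY)·(Y/Q) = 1.71580 × (18/64.2892) = 0.480.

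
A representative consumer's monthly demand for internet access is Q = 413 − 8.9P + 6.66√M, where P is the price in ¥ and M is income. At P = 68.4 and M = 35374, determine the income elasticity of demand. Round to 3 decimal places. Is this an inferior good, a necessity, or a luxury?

At P = 68.4, M = 35374: Q = 1056.851.
Holding P constant, ∂Q/∂M = 6.66/(2√M) = 0.0177053.
η_M = (∂Q/∂M)·(M/Q) = 0.0177053 × (35374/1056.851) = 0.593.
Since 0 < η < 1, this is a necessity.

0.593 (necessity)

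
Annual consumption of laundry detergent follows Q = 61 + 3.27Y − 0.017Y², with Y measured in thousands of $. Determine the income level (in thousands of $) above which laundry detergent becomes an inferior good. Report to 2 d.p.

dQ/dY = 3.27 − 0.034Y.
The good is inferior where dQ/dY < 0. Setting dQ/dY = 0 gives Y = 3.27 / 0.034 = 96.18.

96.18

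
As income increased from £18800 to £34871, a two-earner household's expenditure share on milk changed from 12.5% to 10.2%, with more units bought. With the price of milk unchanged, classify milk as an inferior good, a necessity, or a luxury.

necessity

Quantity rises but the budget share falls as income rises, so 0 < η < 1.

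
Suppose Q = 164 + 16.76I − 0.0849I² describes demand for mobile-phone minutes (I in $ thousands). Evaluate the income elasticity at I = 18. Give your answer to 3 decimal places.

At I = 18: Q = 438.1724.
dQ/dI = 16.76 − 0.1698I = 13.70360.
η = (dQ/dI)·(I/Q) = 13.70360 × (18/438.1724) = 0.563.

0.563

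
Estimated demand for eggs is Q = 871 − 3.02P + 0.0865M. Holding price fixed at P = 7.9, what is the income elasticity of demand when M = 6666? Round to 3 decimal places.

At P = 7.9, M = 6666: Q = 1423.751.
Holding P constant, ∂Q/∂M = 0.0865.
η_M = (∂Q/∂M)·(M/Q) = 0.0865 × (6666/1423.751) = 0.405.

0.405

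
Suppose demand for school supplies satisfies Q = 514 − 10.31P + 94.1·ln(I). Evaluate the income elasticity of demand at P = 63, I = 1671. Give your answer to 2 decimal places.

At P = 63, I = 1671: Q = 562.803.
Holding P constant, ∂Q/∂I = 94.1/I = 0.0563136.
η_I = (∂Q/∂I)·(I/Q) = 0.0563136 × (1671/562.803) = 0.17.

0.17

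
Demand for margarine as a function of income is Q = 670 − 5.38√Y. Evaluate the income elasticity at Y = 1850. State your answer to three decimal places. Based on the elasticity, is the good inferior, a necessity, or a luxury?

-0.264 (inferior good)

At Y = 1850: Q = 438.597.
dQ/dY = -5.38/(2√Y) = -0.0625412 at this income.
η = (dQ/dY)·(Y/Q) = -0.0625412 × (1850/438.597) = -0.264.
Since η < 0, the good is an inferior good.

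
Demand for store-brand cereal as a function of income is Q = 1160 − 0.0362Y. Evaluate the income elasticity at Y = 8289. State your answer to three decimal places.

At Y = 8289: Q = 859.938.
dQ/dY = −0.0362.
η = (dQ/dY)·(Y/Q) = -0.0362 × (8289/859.938) = -0.349.

-0.349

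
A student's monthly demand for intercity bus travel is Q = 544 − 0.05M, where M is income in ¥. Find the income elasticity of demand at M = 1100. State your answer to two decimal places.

-0.11

At M = 1100: Q = 489.000.
dQ/dM = −0.05.
η = (dQ/dM)·(M/Q) = -0.05 × (1100/489.000) = -0.11.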